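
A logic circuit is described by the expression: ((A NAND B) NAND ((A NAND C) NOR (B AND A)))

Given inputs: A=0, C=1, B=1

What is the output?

Substituting: ((0 NAND 1) NAND ((0 NAND 1) NOR (1 AND 0)))
= 1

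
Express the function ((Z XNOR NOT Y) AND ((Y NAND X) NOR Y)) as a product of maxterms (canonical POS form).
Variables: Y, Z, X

ΠM(0, 1, 2, 3, 4, 5, 6, 7) = (Y OR Z OR X) AND (Y OR Z OR NOT X) AND (Y OR NOT Z OR X) AND (Y OR NOT Z OR NOT X) AND (NOT Y OR Z OR X) AND (NOT Y OR Z OR NOT X) AND (NOT Y OR NOT Z OR X) AND (NOT Y OR NOT Z OR NOT X)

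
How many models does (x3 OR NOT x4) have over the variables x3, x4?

Satisfying assignments: (0,0), (1,0), (1,1)
Count: 3 out of 4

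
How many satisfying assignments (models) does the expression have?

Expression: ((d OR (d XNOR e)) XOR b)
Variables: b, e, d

Satisfying assignments: (0,0,0), (0,0,1), (0,1,1), (1,1,0)
Count: 4 out of 8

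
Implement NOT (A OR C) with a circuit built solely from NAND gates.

(((A NAND A) NAND (C NAND C)) NAND ((A NAND A) NAND (C NAND C)))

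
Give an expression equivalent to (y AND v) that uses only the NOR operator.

((y NOR y) NOR (v NOR v))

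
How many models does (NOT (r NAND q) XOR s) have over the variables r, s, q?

Satisfying assignments: (0,1,0), (0,1,1), (1,0,1), (1,1,0)
Count: 4 out of 8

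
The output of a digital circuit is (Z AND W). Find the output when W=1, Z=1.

Substituting: (1 AND 1)
= 1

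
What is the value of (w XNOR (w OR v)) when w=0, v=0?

Substituting: (0 XNOR (0 OR 0))
= 1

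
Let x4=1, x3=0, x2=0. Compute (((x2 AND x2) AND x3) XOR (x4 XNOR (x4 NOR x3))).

Substituting: (((0 AND 0) AND 0) XOR (1 XNOR (1 NOR 0)))
= 0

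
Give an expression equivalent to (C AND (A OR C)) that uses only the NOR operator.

((C NOR C) NOR (((A NOR C) NOR (A NOR C)) NOR ((A NOR C) NOR (A NOR C))))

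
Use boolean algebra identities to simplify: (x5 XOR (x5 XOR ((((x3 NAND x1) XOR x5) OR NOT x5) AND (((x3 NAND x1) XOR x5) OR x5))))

By XOR self-cancellation ((E XOR v) XOR v = E) then distribution ((E OR v) AND (E OR NOT v) = E):
= ((x3 NAND x1) XOR x5)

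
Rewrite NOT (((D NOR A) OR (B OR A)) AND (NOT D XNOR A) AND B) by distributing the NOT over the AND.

NOT ((D NOR A) OR (B OR A)) OR NOT (NOT D XNOR A) OR NOT B
De Morgan's: NOT(AND of terms) = OR of negations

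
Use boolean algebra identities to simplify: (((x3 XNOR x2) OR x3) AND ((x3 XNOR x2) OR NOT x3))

By distribution ((E OR v) AND (E OR NOT v) = E):
= (x3 XNOR x2)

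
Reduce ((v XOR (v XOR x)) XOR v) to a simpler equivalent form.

By XOR self-cancellation ((E XOR v) XOR v = E):
= (v XOR x)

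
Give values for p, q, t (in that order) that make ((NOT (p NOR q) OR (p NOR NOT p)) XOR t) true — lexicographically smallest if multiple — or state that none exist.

p=0, q=0, t=1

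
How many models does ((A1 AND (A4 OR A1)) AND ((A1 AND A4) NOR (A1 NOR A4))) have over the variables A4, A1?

Satisfying assignments: (0,1)
Count: 1 out of 4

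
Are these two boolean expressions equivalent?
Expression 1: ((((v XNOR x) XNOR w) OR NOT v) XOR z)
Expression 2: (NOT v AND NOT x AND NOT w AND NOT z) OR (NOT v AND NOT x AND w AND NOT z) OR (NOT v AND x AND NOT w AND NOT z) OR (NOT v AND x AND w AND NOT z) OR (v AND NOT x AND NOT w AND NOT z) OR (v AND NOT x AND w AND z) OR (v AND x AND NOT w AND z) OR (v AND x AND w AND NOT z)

Yes, they are equivalent — the two output columns agree on all 16 assignments:
v | x | w | z | Expression 1 | Expression 2
-------------------------------------------
0 | 0 | 0 | 0 | 1 | 1
0 | 0 | 0 | 1 | 0 | 0
0 | 0 | 1 | 0 | 1 | 1
0 | 0 | 1 | 1 | 0 | 0
0 | 1 | 0 | 0 | 1 | 1
0 | 1 | 0 | 1 | 0 | 0
0 | 1 | 1 | 0 | 1 | 1
0 | 1 | 1 | 1 | 0 | 0
1 | 0 | 0 | 0 | 1 | 1
1 | 0 | 0 | 1 | 0 | 0
1 | 0 | 1 | 0 | 0 | 0
1 | 0 | 1 | 1 | 1 | 1
1 | 1 | 0 | 0 | 0 | 0
1 | 1 | 0 | 1 | 1 | 1
1 | 1 | 1 | 0 | 1 | 1
1 | 1 | 1 | 1 | 0 | 0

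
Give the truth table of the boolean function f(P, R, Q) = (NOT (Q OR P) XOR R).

P | R | Q | Output
------------------
0 | 0 | 0 | 1
0 | 0 | 1 | 0
0 | 1 | 0 | 0
0 | 1 | 1 | 1
1 | 0 | 0 | 0
1 | 0 | 1 | 0
1 | 1 | 0 | 1
1 | 1 | 1 | 1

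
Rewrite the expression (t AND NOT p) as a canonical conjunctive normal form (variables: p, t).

(p OR t) AND (NOT p OR t) AND (NOT p OR NOT t)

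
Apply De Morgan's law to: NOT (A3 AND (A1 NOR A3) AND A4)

NOT A3 OR NOT (A1 NOR A3) OR NOT A4
De Morgan's: NOT(AND of terms) = OR of negations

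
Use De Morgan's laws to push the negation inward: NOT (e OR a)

NOT e AND NOT a
De Morgan's: NOT(OR of terms) = AND of negations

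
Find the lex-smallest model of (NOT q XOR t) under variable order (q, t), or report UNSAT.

q=0, t=0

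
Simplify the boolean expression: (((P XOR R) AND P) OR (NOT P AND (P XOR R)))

By distribution ((E AND v) OR (E AND NOT v) = E):
= (P XOR R)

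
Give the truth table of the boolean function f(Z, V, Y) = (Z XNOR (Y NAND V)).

Z | V | Y | Output
------------------
0 | 0 | 0 | 0
0 | 0 | 1 | 0
0 | 1 | 0 | 0
0 | 1 | 1 | 1
1 | 0 | 0 | 1
1 | 0 | 1 | 1
1 | 1 | 0 | 1
1 | 1 | 1 | 0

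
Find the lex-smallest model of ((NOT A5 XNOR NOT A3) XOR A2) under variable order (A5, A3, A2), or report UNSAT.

A5=0, A3=0, A2=0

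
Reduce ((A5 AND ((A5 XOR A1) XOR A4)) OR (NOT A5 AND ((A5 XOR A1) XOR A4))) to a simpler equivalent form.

By distribution ((E AND v) OR (E AND NOT v) = E):
= ((A5 XOR A1) XOR A4)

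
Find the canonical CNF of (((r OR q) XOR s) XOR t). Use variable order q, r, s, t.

(q OR r OR s OR t) AND (q OR r OR NOT s OR NOT t) AND (q OR NOT r OR s OR NOT t) AND (q OR NOT r OR NOT s OR t) AND (NOT q OR r OR s OR NOT t) AND (NOT q OR r OR NOT s OR t) AND (NOT q OR NOT r OR s OR NOT t) AND (NOT q OR NOT r OR NOT s OR t)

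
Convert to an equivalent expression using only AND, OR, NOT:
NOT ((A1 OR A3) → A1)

(A1 OR A3) AND NOT A1
(Negated implication: NOT(A → B) = A AND NOT B)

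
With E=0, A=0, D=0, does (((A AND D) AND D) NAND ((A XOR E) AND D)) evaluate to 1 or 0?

Substituting: (((0 AND 0) AND 0) NAND ((0 XOR 0) AND 0))
= 1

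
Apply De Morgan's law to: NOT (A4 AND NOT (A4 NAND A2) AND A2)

NOT A4 OR (A4 NAND A2) OR NOT A2
De Morgan's: NOT(AND of terms) = OR of negations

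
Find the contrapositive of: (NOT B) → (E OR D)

Contrapositive: NOT (E OR D) → B
Note: A statement and its contrapositive are logically equivalent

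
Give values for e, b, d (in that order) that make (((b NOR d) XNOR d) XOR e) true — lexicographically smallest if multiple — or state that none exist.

e=0, b=1, d=0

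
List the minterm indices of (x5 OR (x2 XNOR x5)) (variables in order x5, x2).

Σm(0, 2, 3) = (NOT x5 AND NOT x2) OR (x5 AND NOT x2) OR (x5 AND x2)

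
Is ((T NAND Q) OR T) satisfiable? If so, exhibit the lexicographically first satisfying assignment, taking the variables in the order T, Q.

T=0, Q=0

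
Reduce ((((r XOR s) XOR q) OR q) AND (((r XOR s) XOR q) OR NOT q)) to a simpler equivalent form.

By distribution ((E OR v) AND (E OR NOT v) = E):
= ((r XOR s) XOR q)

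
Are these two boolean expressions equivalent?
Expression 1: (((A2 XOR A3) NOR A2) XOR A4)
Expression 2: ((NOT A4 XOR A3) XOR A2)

No. Counterexample: with A3=1, A2=1, A4=0, Expression 1 = 0 but Expression 2 = 1.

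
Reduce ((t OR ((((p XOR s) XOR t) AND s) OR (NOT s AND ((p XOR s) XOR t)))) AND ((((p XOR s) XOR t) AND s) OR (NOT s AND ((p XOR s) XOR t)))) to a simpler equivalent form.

By absorption (E AND (E OR v) = E) then distribution ((E AND v) OR (E AND NOT v) = E):
= ((p XOR s) XOR t)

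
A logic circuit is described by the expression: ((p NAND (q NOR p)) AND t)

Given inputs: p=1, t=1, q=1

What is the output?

Substituting: ((1 NAND (1 NOR 1)) AND 1)
= 1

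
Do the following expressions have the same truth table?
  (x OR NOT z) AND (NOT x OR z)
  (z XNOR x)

Yes, they are equivalent — the two output columns agree on all 4 assignments:
x | z | Expression 1 | Expression 2
-----------------------------------
0 | 0 | 1 | 1
0 | 1 | 0 | 0
1 | 0 | 0 | 0
1 | 1 | 1 | 1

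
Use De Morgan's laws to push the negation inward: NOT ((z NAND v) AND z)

NOT (z NAND v) OR NOT z
De Morgan's: NOT(AND of terms) = OR of negations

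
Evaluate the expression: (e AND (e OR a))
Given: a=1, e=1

Substituting: (1 AND (1 OR 1))
= 1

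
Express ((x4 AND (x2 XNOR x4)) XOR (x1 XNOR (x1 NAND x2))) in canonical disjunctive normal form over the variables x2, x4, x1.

(NOT x2 AND NOT x4 AND x1) OR (NOT x2 AND x4 AND x1) OR (x2 AND x4 AND NOT x1) OR (x2 AND x4 AND x1)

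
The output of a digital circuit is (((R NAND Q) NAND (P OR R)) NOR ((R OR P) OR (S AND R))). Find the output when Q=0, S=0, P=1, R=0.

Substituting: (((0 NAND 0) NAND (1 OR 0)) NOR ((0 OR 1) OR (0 AND 0)))
= 0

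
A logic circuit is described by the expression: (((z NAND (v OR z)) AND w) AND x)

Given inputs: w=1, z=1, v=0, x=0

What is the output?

Substituting: (((1 NAND (0 OR 1)) AND 1) AND 0)
= 0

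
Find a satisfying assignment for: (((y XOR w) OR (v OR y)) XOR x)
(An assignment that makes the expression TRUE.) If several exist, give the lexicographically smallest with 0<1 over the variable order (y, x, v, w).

y=0, x=0, v=0, w=1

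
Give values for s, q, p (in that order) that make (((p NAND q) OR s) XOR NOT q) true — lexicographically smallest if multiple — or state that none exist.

s=0, q=1, p=0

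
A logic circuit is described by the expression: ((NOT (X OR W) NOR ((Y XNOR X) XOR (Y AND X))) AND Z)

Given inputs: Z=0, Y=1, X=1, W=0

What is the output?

Substituting: ((NOT (1 OR 0) NOR ((1 XNOR 1) XOR (1 AND 1))) AND 0)
= 0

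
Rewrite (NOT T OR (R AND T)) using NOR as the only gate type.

(((T NOR T) NOR ((R NOR R) NOR (T NOR T))) NOR ((T NOR T) NOR ((R NOR R) NOR (T NOR T))))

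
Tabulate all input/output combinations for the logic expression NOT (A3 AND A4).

A4 | A3 | Output
----------------
0 | 0 | 1
0 | 1 | 1
1 | 0 | 1
1 | 1 | 0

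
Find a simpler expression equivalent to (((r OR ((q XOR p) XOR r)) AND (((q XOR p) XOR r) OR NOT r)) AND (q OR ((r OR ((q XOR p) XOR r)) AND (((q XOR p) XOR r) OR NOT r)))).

By absorption (E AND (E OR v) = E) then distribution ((E OR v) AND (E OR NOT v) = E):
= ((q XOR p) XOR r)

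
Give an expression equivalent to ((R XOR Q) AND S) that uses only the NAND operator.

((((R NAND (R NAND Q)) NAND (Q NAND (R NAND Q))) NAND S) NAND (((R NAND (R NAND Q)) NAND (Q NAND (R NAND Q))) NAND S))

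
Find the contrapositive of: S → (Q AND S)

Contrapositive: NOT (Q AND S) → NOT S
Note: A statement and its contrapositive are logically equivalent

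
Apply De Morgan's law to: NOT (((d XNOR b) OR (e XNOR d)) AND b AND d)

NOT ((d XNOR b) OR (e XNOR d)) OR NOT b OR NOT d
De Morgan's: NOT(AND of terms) = OR of negations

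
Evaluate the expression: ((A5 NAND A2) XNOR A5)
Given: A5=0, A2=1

Substituting: ((0 NAND 1) XNOR 0)
= 0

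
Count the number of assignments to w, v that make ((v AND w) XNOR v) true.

Satisfying assignments: (0,0), (1,0), (1,1)
Count: 3 out of 4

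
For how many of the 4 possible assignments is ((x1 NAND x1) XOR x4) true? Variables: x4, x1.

Satisfying assignments: (0,0), (1,1)
Count: 2 out of 4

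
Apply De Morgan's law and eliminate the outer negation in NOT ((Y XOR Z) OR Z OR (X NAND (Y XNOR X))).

NOT (Y XOR Z) AND NOT Z AND NOT (X NAND (Y XNOR X))
De Morgan's: NOT(OR of terms) = AND of negations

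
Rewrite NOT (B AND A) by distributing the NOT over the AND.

NOT B OR NOT A
De Morgan's: NOT(AND of terms) = OR of negations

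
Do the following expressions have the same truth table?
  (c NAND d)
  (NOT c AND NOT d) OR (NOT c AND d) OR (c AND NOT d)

Yes, they are equivalent — the two output columns agree on all 4 assignments:
c | d | Expression 1 | Expression 2
-----------------------------------
0 | 0 | 1 | 1
0 | 1 | 1 | 1
1 | 0 | 1 | 1
1 | 1 | 0 | 0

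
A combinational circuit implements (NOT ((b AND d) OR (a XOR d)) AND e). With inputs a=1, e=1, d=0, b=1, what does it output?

Substituting: (NOT ((1 AND 0) OR (1 XOR 0)) AND 1)
= 0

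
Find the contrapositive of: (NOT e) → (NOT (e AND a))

Contrapositive: (e AND a) → e
Note: A statement and its contrapositive are logically equivalent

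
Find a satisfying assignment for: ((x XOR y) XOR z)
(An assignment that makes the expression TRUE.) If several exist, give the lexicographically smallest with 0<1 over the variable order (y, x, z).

y=0, x=0, z=1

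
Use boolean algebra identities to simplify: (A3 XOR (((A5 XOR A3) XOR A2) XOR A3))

By XOR self-cancellation ((E XOR v) XOR v = E):
= ((A5 XOR A3) XOR A2)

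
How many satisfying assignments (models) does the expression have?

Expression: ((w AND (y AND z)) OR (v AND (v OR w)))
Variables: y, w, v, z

Satisfying assignments: (0,0,1,0), (0,0,1,1), (0,1,1,0), (0,1,1,1), (1,0,1,0), (1,0,1,1), (1,1,0,1), (1,1,1,0), (1,1,1,1)
Count: 9 out of 16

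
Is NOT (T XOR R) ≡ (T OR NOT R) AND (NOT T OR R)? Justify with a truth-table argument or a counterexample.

Yes, they are equivalent — the two output columns agree on all 4 assignments:
T | R | Expression 1 | Expression 2
-----------------------------------
0 | 0 | 1 | 1
0 | 1 | 0 | 0
1 | 0 | 0 | 0
1 | 1 | 1 | 1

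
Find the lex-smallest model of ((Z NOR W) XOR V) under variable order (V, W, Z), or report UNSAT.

V=0, W=0, Z=0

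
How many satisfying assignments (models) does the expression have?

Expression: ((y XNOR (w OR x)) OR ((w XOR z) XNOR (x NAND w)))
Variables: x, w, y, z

Satisfying assignments: (0,0,0,0), (0,0,0,1), (0,0,1,1), (0,1,0,0), (0,1,1,0), (0,1,1,1), (1,0,0,1), (1,0,1,0), (1,0,1,1), (1,1,0,1), (1,1,1,0), (1,1,1,1)
Count: 12 out of 16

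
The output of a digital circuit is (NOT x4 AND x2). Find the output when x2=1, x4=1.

Substituting: (NOT 1 AND 1)
= 0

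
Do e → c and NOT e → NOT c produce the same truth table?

No, Inverse is not equivalent to original (counterexample: c=0, e=1)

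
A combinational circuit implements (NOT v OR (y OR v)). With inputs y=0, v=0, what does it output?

Substituting: (NOT 0 OR (0 OR 0))
= 1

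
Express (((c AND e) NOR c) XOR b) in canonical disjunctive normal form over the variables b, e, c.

(NOT b AND NOT e AND NOT c) OR (NOT b AND e AND NOT c) OR (b AND NOT e AND c) OR (b AND e AND c)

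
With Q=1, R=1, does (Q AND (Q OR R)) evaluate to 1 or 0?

Substituting: (1 AND (1 OR 1))
= 1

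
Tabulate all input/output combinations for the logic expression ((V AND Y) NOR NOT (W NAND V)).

Y | V | W | Output
------------------
0 | 0 | 0 | 1
0 | 0 | 1 | 1
0 | 1 | 0 | 1
0 | 1 | 1 | 0
1 | 0 | 0 | 1
1 | 0 | 1 | 1
1 | 1 | 0 | 0
1 | 1 | 1 | 0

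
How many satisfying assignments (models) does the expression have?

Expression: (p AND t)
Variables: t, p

Satisfying assignments: (1,1)
Count: 1 out of 4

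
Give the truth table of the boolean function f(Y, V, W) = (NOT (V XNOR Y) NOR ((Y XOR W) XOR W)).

Y | V | W | Output
------------------
0 | 0 | 0 | 1
0 | 0 | 1 | 1
0 | 1 | 0 | 0
0 | 1 | 1 | 0
1 | 0 | 0 | 0
1 | 0 | 1 | 0
1 | 1 | 0 | 0
1 | 1 | 1 | 0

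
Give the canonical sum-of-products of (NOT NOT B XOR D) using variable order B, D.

Σm(1, 2) = (NOT B AND D) OR (B AND NOT D)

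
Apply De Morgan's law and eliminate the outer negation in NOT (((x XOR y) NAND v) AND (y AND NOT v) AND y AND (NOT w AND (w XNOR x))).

NOT ((x XOR y) NAND v) OR NOT (y AND NOT v) OR NOT y OR NOT (NOT w AND (w XNOR x))
De Morgan's: NOT(AND of terms) = OR of negations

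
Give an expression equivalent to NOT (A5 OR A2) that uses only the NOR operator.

(((A5 NOR A2) NOR (A5 NOR A2)) NOR ((A5 NOR A2) NOR (A5 NOR A2)))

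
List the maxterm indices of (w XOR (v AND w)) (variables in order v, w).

ΠM(0, 2, 3) = (v OR w) AND (NOT v OR w) AND (NOT v OR NOT w)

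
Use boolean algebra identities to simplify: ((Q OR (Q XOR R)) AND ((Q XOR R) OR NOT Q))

By distribution ((E OR v) AND (E OR NOT v) = E):
= (Q XOR R)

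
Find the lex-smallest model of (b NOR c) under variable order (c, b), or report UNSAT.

c=0, b=0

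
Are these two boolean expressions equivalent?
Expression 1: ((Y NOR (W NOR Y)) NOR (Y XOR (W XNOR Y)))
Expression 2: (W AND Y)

Yes, they are equivalent — the two output columns agree on all 4 assignments:
W | Y | Expression 1 | Expression 2
-----------------------------------
0 | 0 | 0 | 0
0 | 1 | 0 | 0
1 | 0 | 0 | 0
1 | 1 | 1 | 1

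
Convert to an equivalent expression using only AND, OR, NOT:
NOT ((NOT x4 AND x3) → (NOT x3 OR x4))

(NOT x4 AND x3) AND NOT (NOT x3 OR x4)
(Negated implication: NOT(A → B) = A AND NOT B)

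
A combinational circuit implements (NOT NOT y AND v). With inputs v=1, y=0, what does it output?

Substituting: (NOT NOT 0 AND 1)
= 0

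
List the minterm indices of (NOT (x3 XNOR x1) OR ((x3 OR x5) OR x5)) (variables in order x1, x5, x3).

Σm(1, 2, 3, 4, 5, 6, 7) = (NOT x1 AND NOT x5 AND x3) OR (NOT x1 AND x5 AND NOT x3) OR (NOT x1 AND x5 AND x3) OR (x1 AND NOT x5 AND NOT x3) OR (x1 AND NOT x5 AND x3) OR (x1 AND x5 AND NOT x3) OR (x1 AND x5 AND x3)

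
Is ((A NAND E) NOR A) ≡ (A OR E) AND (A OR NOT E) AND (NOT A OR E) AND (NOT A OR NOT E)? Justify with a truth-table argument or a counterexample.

Yes, they are equivalent — the two output columns agree on all 4 assignments:
A | E | Expression 1 | Expression 2
-----------------------------------
0 | 0 | 0 | 0
0 | 1 | 0 | 0
1 | 0 | 0 | 0
1 | 1 | 0 | 0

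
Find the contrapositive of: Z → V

Contrapositive: NOT V → NOT Z
Note: A statement and its contrapositive are logically equivalent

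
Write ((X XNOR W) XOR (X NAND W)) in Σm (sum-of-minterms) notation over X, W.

Σm(1, 2, 3) = (NOT X AND W) OR (X AND NOT W) OR (X AND W)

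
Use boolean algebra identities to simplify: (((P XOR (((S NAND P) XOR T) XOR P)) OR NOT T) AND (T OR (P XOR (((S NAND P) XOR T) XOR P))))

By distribution ((E OR v) AND (E OR NOT v) = E) then XOR self-cancellation ((E XOR v) XOR v = E):
= ((S NAND P) XOR T)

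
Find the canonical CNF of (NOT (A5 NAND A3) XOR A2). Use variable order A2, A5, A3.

(A2 OR A5 OR A3) AND (A2 OR A5 OR NOT A3) AND (A2 OR NOT A5 OR A3) AND (NOT A2 OR NOT A5 OR NOT A3)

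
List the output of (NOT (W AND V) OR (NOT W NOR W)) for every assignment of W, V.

W | V | Output
--------------
0 | 0 | 1
0 | 1 | 1
1 | 0 | 1
1 | 1 | 0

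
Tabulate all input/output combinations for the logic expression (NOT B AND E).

E | B | Output
--------------
0 | 0 | 0
0 | 1 | 0
1 | 0 | 1
1 | 1 | 0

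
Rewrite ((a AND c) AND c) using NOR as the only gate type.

((((a NOR a) NOR (c NOR c)) NOR ((a NOR a) NOR (c NOR c))) NOR (c NOR c))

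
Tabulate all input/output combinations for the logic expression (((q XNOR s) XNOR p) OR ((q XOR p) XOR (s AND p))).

s | q | p | Output
------------------
0 | 0 | 0 | 0
0 | 0 | 1 | 1
0 | 1 | 0 | 1
0 | 1 | 1 | 0
1 | 0 | 0 | 1
1 | 0 | 1 | 0
1 | 1 | 0 | 1
1 | 1 | 1 | 1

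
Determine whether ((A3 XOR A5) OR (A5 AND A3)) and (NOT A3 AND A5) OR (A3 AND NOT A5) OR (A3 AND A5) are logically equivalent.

Yes, they are equivalent — the two output columns agree on all 4 assignments:
A3 | A5 | Expression 1 | Expression 2
-------------------------------------
0 | 0 | 0 | 0
0 | 1 | 1 | 1
1 | 0 | 1 | 1
1 | 1 | 1 | 1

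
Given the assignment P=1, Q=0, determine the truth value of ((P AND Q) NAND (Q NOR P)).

Substituting: ((1 AND 0) NAND (0 NOR 1))
= 1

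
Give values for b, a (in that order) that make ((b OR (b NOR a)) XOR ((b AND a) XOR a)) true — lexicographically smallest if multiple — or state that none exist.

b=0, a=0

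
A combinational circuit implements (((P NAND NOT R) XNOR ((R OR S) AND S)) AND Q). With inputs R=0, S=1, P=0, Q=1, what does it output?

Substituting: (((0 NAND NOT 0) XNOR ((0 OR 1) AND 1)) AND 1)
= 1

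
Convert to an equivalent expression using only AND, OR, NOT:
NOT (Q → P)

Q AND NOT P
(Negated implication: NOT(A → B) = A AND NOT B)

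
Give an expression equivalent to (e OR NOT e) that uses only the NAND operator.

((e NAND e) NAND ((e NAND e) NAND (e NAND e)))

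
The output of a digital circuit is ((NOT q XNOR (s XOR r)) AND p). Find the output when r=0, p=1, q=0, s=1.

Substituting: ((NOT 0 XNOR (1 XOR 0)) AND 1)
= 1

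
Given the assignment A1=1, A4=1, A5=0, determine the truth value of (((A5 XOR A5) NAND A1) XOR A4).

Substituting: (((0 XOR 0) NAND 1) XOR 1)
= 0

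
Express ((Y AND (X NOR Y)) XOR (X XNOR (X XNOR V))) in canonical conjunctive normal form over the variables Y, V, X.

(Y OR V OR X) AND (Y OR V OR NOT X) AND (NOT Y OR V OR X) AND (NOT Y OR V OR NOT X)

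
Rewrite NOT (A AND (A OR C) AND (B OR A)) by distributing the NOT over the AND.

NOT A OR NOT (A OR C) OR NOT (B OR A)
De Morgan's: NOT(AND of terms) = OR of negations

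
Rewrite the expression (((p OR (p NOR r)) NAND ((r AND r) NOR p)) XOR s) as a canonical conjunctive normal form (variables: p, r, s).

(p OR r OR s) AND (p OR NOT r OR NOT s) AND (NOT p OR r OR NOT s) AND (NOT p OR NOT r OR NOT s)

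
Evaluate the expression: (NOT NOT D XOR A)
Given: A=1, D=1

Substituting: (NOT NOT 1 XOR 1)
= 0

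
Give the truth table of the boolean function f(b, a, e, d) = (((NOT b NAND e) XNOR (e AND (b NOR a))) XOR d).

b | a | e | d | Output
----------------------
0 | 0 | 0 | 0 | 0
0 | 0 | 0 | 1 | 1
0 | 0 | 1 | 0 | 0
0 | 0 | 1 | 1 | 1
0 | 1 | 0 | 0 | 0
0 | 1 | 0 | 1 | 1
0 | 1 | 1 | 0 | 1
0 | 1 | 1 | 1 | 0
1 | 0 | 0 | 0 | 0
1 | 0 | 0 | 1 | 1
1 | 0 | 1 | 0 | 0
1 | 0 | 1 | 1 | 1
1 | 1 | 0 | 0 | 0
1 | 1 | 0 | 1 | 1
1 | 1 | 1 | 0 | 0
1 | 1 | 1 | 1 | 1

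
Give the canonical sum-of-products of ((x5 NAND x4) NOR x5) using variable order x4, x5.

Σm() = FALSE (no minterms)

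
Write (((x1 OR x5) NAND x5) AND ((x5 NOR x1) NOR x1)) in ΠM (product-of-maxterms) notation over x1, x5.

ΠM(0, 1, 2, 3) = (x1 OR x5) AND (x1 OR NOT x5) AND (NOT x1 OR x5) AND (NOT x1 OR NOT x5)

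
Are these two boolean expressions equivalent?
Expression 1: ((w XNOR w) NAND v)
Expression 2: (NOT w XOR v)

No. Counterexample: with v=0, w=1, Expression 1 = 1 but Expression 2 = 0.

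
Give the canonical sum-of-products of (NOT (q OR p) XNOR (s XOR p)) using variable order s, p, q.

Σm(1, 4, 6, 7) = (NOT s AND NOT p AND q) OR (s AND NOT p AND NOT q) OR (s AND p AND NOT q) OR (s AND p AND q)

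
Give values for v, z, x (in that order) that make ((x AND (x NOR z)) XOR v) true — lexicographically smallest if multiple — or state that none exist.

v=1, z=0, x=0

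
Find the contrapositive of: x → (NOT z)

Contrapositive: z → NOT x
Note: A statement and its contrapositive are logically equivalent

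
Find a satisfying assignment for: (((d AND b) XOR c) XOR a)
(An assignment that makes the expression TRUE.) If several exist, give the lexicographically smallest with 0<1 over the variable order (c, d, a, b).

c=0, d=0, a=1, b=0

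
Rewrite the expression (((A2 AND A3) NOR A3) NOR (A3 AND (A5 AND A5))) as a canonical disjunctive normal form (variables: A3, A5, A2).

(A3 AND NOT A5 AND NOT A2) OR (A3 AND NOT A5 AND A2)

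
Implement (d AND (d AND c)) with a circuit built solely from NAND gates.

((d NAND ((d NAND c) NAND (d NAND c))) NAND (d NAND ((d NAND c) NAND (d NAND c))))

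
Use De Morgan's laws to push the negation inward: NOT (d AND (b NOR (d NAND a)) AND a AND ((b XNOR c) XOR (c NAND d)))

NOT d OR NOT (b NOR (d NAND a)) OR NOT a OR NOT ((b XNOR c) XOR (c NAND d))
De Morgan's: NOT(AND of terms) = OR of negations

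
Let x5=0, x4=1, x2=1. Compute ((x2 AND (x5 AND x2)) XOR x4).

Substituting: ((1 AND (0 AND 1)) XOR 1)
= 1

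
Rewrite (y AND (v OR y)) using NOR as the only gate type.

((y NOR y) NOR (((v NOR y) NOR (v NOR y)) NOR ((v NOR y) NOR (v NOR y))))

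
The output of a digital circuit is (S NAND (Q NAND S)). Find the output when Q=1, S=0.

Substituting: (0 NAND (1 NAND 0))
= 1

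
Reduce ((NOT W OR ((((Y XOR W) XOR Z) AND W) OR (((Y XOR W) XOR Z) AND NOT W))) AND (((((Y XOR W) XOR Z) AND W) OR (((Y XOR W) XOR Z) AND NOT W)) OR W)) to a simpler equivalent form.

By distribution ((E OR v) AND (E OR NOT v) = E) then distribution ((E AND v) OR (E AND NOT v) = E):
= ((Y XOR W) XOR Z)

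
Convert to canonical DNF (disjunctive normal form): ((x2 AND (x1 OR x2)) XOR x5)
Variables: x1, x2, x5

(NOT x1 AND NOT x2 AND x5) OR (NOT x1 AND x2 AND NOT x5) OR (x1 AND NOT x2 AND x5) OR (x1 AND x2 AND NOT x5)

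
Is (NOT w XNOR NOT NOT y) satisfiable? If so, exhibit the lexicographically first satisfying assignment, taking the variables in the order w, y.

w=0, y=1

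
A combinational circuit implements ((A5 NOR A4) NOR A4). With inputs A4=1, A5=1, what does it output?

Substituting: ((1 NOR 1) NOR 1)
= 0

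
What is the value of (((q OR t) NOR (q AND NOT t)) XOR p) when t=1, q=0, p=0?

Substituting: (((0 OR 1) NOR (0 AND NOT 1)) XOR 0)
= 0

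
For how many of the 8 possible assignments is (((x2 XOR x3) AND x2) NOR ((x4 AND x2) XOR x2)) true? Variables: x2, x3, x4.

Satisfying assignments: (0,0,0), (0,0,1), (0,1,0), (0,1,1), (1,1,1)
Count: 5 out of 8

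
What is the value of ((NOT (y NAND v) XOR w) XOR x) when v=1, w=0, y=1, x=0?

Substituting: ((NOT (1 NAND 1) XOR 0) XOR 0)
= 1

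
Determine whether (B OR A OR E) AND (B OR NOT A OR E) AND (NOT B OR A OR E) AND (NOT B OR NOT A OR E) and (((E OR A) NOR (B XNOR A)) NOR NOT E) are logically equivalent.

Yes, they are equivalent — the two output columns agree on all 8 assignments:
B | A | E | Expression 1 | Expression 2
---------------------------------------
0 | 0 | 0 | 0 | 0
0 | 0 | 1 | 1 | 1
0 | 1 | 0 | 0 | 0
0 | 1 | 1 | 1 | 1
1 | 0 | 0 | 0 | 0
1 | 0 | 1 | 1 | 1
1 | 1 | 0 | 0 | 0
1 | 1 | 1 | 1 | 1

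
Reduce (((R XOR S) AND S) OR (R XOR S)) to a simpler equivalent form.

By absorption (E OR (E AND v) = E):
= (R XOR S)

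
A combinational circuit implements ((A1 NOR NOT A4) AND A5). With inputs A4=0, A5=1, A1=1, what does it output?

Substituting: ((1 NOR NOT 0) AND 1)
= 0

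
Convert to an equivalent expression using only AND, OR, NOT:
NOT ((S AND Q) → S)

(S AND Q) AND NOT S
(Negated implication: NOT(A → B) = A AND NOT B)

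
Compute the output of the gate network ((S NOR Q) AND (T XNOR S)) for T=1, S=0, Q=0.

Substituting: ((0 NOR 0) AND (1 XNOR 0))
= 0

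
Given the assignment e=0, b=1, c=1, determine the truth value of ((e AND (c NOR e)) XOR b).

Substituting: ((0 AND (1 NOR 0)) XOR 1)
= 1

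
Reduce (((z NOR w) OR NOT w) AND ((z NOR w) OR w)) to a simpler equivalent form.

By distribution ((E OR v) AND (E OR NOT v) = E):
= (z NOR w)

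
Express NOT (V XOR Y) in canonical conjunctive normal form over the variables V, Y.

(V OR NOT Y) AND (NOT V OR Y)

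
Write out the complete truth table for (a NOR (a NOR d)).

a | d | Output
--------------
0 | 0 | 0
0 | 1 | 1
1 | 0 | 0
1 | 1 | 0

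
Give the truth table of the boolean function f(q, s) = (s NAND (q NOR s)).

q | s | Output
--------------
0 | 0 | 1
0 | 1 | 1
1 | 0 | 1
1 | 1 | 1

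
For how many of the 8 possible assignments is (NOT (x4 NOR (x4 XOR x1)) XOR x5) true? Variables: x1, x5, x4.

Satisfying assignments: (0,0,1), (0,1,0), (1,0,0), (1,0,1)
Count: 4 out of 8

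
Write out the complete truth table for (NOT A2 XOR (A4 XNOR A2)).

A2 | A4 | Output
----------------
0 | 0 | 0
0 | 1 | 1
1 | 0 | 0
1 | 1 | 1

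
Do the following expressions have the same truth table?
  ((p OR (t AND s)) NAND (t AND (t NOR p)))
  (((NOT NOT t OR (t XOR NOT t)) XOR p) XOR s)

No. Counterexample: with p=0, s=1, t=0, Expression 1 = 1 but Expression 2 = 0.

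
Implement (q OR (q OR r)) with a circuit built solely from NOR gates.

((q NOR ((q NOR r) NOR (q NOR r))) NOR (q NOR ((q NOR r) NOR (q NOR r))))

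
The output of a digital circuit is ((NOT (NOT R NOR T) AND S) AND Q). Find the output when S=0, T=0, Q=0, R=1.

Substituting: ((NOT (NOT 1 NOR 0) AND 0) AND 0)
= 0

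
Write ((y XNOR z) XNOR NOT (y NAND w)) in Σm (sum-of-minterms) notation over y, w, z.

Σm(1, 3, 4, 7) = (NOT y AND NOT w AND z) OR (NOT y AND w AND z) OR (y AND NOT w AND NOT z) OR (y AND w AND z)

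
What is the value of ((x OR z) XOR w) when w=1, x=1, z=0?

Substituting: ((1 OR 0) XOR 1)
= 0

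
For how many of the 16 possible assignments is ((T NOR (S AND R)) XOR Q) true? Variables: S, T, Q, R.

Satisfying assignments: (0,0,0,0), (0,0,0,1), (0,1,1,0), (0,1,1,1), (1,0,0,0), (1,0,1,1), (1,1,1,0), (1,1,1,1)
Count: 8 out of 16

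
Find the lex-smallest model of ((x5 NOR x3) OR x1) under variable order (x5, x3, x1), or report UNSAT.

x5=0, x3=0, x1=0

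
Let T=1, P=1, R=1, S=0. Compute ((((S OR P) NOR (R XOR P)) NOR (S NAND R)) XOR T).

Substituting: ((((0 OR 1) NOR (1 XOR 1)) NOR (0 NAND 1)) XOR 1)
= 1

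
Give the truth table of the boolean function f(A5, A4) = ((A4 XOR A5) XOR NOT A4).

A5 | A4 | Output
----------------
0 | 0 | 1
0 | 1 | 1
1 | 0 | 0
1 | 1 | 0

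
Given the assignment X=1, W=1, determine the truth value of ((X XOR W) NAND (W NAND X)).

Substituting: ((1 XOR 1) NAND (1 NAND 1))
= 1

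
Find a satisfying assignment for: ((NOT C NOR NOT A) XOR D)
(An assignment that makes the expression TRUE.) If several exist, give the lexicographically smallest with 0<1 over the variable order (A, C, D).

A=0, C=0, D=1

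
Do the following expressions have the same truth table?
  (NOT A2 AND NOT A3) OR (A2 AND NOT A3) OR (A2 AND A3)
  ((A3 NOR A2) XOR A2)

Yes, they are equivalent — the two output columns agree on all 4 assignments:
A2 | A3 | Expression 1 | Expression 2
-------------------------------------
0 | 0 | 1 | 1
0 | 1 | 0 | 0
1 | 0 | 1 | 1
1 | 1 | 1 | 1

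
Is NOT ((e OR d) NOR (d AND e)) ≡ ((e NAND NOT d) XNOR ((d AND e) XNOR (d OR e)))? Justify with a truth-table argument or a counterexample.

No. Counterexample: with d=0, e=0, Expression 1 = 0 but Expression 2 = 1.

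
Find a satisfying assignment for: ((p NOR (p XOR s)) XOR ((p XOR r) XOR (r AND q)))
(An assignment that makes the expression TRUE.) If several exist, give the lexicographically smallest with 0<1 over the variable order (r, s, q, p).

r=0, s=0, q=0, p=0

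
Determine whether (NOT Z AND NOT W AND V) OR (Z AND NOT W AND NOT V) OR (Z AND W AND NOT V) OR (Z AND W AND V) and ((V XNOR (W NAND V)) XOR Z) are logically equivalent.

Yes, they are equivalent — the two output columns agree on all 8 assignments:
Z | W | V | Expression 1 | Expression 2
---------------------------------------
0 | 0 | 0 | 0 | 0
0 | 0 | 1 | 1 | 1
0 | 1 | 0 | 0 | 0
0 | 1 | 1 | 0 | 0
1 | 0 | 0 | 1 | 1
1 | 0 | 1 | 0 | 0
1 | 1 | 0 | 1 | 1
1 | 1 | 1 | 1 | 1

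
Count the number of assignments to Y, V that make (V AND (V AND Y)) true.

Satisfying assignments: (1,1)
Count: 1 out of 4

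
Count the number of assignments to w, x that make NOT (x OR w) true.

Satisfying assignments: (0,0)
Count: 1 out of 4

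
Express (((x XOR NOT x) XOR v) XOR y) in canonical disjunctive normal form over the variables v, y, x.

(NOT v AND NOT y AND NOT x) OR (NOT v AND NOT y AND x) OR (v AND y AND NOT x) OR (v AND y AND x)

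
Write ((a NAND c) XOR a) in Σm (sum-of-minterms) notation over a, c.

Σm(0, 1, 3) = (NOT a AND NOT c) OR (NOT a AND c) OR (a AND c)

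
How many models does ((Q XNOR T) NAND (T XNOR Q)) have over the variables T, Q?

Satisfying assignments: (0,1), (1,0)
Count: 2 out of 4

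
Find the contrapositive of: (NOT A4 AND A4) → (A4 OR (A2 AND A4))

Contrapositive: NOT (A4 OR (A2 AND A4)) → NOT (NOT A4 AND A4)
Note: A statement and its contrapositive are logically equivalent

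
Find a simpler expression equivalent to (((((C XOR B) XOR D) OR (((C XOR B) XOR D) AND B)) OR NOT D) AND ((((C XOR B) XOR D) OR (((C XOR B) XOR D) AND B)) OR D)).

By distribution ((E OR v) AND (E OR NOT v) = E) then absorption (E OR (E AND v) = E):
= ((C XOR B) XOR D)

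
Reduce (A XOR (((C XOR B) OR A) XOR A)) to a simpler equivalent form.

By XOR self-cancellation ((E XOR v) XOR v = E):
= ((C XOR B) OR A)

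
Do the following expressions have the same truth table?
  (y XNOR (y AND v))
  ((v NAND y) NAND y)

Yes, they are equivalent — the two output columns agree on all 4 assignments:
v | y | Expression 1 | Expression 2
-----------------------------------
0 | 0 | 1 | 1
0 | 1 | 0 | 0
1 | 0 | 1 | 1
1 | 1 | 1 | 1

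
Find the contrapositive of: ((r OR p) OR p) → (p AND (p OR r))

Contrapositive: NOT (p AND (p OR r)) → NOT ((r OR p) OR p)
Note: A statement and its contrapositive are logically equivalent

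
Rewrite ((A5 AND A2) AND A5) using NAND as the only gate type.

((((A5 NAND A2) NAND (A5 NAND A2)) NAND A5) NAND (((A5 NAND A2) NAND (A5 NAND A2)) NAND A5))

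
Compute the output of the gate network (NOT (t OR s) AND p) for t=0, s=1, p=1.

Substituting: (NOT (0 OR 1) AND 1)
= 0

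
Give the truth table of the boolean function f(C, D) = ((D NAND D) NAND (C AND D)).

C | D | Output
--------------
0 | 0 | 1
0 | 1 | 1
1 | 0 | 1
1 | 1 | 1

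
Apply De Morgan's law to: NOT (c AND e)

NOT c OR NOT e
De Morgan's: NOT(AND of terms) = OR of negations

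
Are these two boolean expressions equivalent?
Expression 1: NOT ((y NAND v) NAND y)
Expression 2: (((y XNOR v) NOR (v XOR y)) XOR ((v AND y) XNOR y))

No. Counterexample: with v=0, y=0, Expression 1 = 0 but Expression 2 = 1.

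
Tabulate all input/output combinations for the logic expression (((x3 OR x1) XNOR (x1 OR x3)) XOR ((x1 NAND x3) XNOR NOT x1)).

x1 | x3 | Output
----------------
0 | 0 | 0
0 | 1 | 0
1 | 0 | 1
1 | 1 | 0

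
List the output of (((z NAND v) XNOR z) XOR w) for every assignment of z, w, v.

z | w | v | Output
------------------
0 | 0 | 0 | 0
0 | 0 | 1 | 0
0 | 1 | 0 | 1
0 | 1 | 1 | 1
1 | 0 | 0 | 1
1 | 0 | 1 | 0
1 | 1 | 0 | 0
1 | 1 | 1 | 1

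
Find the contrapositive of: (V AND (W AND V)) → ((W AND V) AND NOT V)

Contrapositive: NOT ((W AND V) AND NOT V) → NOT (V AND (W AND V))
Note: A statement and its contrapositive are logically equivalent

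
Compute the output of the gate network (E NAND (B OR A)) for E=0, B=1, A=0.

Substituting: (0 NAND (1 OR 0))
= 1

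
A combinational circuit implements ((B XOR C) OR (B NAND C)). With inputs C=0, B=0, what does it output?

Substituting: ((0 XOR 0) OR (0 NAND 0))
= 1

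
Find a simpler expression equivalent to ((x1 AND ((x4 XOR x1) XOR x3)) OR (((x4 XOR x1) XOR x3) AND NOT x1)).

By distribution ((E AND v) OR (E AND NOT v) = E):
= ((x4 XOR x1) XOR x3)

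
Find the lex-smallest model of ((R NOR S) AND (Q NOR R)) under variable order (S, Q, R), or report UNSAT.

S=0, Q=0, R=0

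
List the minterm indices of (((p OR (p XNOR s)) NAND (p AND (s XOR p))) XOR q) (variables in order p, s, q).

Σm(0, 2, 5, 6) = (NOT p AND NOT s AND NOT q) OR (NOT p AND s AND NOT q) OR (p AND NOT s AND q) OR (p AND s AND NOT q)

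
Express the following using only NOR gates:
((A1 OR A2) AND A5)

((((A1 NOR A2) NOR (A1 NOR A2)) NOR ((A1 NOR A2) NOR (A1 NOR A2))) NOR (A5 NOR A5))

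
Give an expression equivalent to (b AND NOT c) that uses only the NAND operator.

((b NAND (c NAND c)) NAND (b NAND (c NAND c)))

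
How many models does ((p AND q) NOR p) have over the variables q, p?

Satisfying assignments: (0,0), (1,0)
Count: 2 out of 4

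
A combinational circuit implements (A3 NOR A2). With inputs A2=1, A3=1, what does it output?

Substituting: (1 NOR 1)
= 0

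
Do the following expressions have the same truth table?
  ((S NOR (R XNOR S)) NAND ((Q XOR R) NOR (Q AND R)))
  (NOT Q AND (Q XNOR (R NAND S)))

No. Counterexample: with R=0, S=0, Q=0, Expression 1 = 1 but Expression 2 = 0.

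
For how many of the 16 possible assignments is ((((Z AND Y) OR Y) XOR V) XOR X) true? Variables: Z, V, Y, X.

Satisfying assignments: (0,0,0,1), (0,0,1,0), (0,1,0,0), (0,1,1,1), (1,0,0,1), (1,0,1,0), (1,1,0,0), (1,1,1,1)
Count: 8 out of 16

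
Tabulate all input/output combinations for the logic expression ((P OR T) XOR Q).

P | Q | T | Output
------------------
0 | 0 | 0 | 0
0 | 0 | 1 | 1
0 | 1 | 0 | 1
0 | 1 | 1 | 0
1 | 0 | 0 | 1
1 | 0 | 1 | 1
1 | 1 | 0 | 0
1 | 1 | 1 | 0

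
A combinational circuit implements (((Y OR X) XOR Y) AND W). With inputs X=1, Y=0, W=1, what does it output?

Substituting: (((0 OR 1) XOR 0) AND 1)
= 1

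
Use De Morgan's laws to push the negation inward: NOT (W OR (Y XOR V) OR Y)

NOT W AND NOT (Y XOR V) AND NOT Y
De Morgan's: NOT(OR of terms) = AND of negations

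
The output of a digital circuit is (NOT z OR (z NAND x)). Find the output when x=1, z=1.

Substituting: (NOT 1 OR (1 NAND 1))
= 0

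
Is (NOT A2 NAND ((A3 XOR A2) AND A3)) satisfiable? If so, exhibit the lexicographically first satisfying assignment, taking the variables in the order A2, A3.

A2=0, A3=0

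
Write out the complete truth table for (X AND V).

V | X | Output
--------------
0 | 0 | 0
0 | 1 | 0
1 | 0 | 0
1 | 1 | 1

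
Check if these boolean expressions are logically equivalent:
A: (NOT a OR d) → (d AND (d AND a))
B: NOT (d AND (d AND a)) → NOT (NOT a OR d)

Yes, Contrapositive is always equivalent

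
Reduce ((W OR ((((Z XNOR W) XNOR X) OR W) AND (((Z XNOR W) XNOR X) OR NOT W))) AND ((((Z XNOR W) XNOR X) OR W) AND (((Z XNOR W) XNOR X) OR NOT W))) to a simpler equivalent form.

By absorption (E AND (E OR v) = E) then distribution ((E OR v) AND (E OR NOT v) = E):
= ((Z XNOR W) XNOR X)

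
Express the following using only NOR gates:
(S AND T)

((S NOR S) NOR (T NOR T))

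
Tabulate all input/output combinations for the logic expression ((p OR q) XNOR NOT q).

q | p | Output
--------------
0 | 0 | 0
0 | 1 | 1
1 | 0 | 0
1 | 1 | 0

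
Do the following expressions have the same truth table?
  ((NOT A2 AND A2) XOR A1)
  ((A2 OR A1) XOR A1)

No. Counterexample: with A2=0, A1=1, Expression 1 = 1 but Expression 2 = 0.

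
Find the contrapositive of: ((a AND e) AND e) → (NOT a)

Contrapositive: a → NOT ((a AND e) AND e)
Note: A statement and its contrapositive are logically equivalent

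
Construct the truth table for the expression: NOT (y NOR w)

w | y | Output
--------------
0 | 0 | 0
0 | 1 | 1
1 | 0 | 1
1 | 1 | 1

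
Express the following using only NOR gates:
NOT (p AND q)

(((p NOR p) NOR (q NOR q)) NOR ((p NOR p) NOR (q NOR q)))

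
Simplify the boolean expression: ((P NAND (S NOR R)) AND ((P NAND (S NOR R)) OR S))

By absorption (E AND (E OR v) = E):
= (P NAND (S NOR R))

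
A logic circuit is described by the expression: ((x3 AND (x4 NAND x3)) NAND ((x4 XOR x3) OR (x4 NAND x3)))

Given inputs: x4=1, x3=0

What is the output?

Substituting: ((0 AND (1 NAND 0)) NAND ((1 XOR 0) OR (1 NAND 0)))
= 1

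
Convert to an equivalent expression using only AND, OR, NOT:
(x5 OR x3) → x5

NOT (x5 OR x3) OR x5
(Implication elimination: A → B = NOT A OR B)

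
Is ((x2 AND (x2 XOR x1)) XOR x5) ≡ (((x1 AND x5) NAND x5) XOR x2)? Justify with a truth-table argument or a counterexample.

No. Counterexample: with x2=0, x1=0, x5=0, Expression 1 = 0 but Expression 2 = 1.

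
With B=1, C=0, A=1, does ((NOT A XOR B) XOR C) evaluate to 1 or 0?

Substituting: ((NOT 1 XOR 1) XOR 0)
= 1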